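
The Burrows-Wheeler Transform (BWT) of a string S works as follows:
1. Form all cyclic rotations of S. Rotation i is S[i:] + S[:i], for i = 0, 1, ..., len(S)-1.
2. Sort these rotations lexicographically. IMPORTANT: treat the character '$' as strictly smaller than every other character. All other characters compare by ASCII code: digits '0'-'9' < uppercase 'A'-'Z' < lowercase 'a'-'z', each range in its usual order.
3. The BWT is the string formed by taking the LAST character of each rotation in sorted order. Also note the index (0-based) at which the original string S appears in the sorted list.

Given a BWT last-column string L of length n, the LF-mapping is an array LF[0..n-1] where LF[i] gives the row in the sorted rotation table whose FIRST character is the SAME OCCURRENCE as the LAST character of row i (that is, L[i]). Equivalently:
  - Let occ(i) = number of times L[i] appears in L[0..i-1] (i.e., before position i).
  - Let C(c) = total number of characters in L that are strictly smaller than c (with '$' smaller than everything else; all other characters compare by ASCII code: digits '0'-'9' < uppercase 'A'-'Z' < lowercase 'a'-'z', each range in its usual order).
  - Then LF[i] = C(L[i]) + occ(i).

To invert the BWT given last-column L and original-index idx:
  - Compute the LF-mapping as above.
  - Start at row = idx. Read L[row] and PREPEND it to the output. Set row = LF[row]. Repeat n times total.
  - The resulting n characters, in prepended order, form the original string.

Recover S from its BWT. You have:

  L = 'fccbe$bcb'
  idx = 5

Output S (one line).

LF mapping: 8 4 5 1 7 0 2 6 3
Walk LF starting at row 5, prepending L[row]:
  step 1: row=5, L[5]='$', prepend. Next row=LF[5]=0
  step 2: row=0, L[0]='f', prepend. Next row=LF[0]=8
  step 3: row=8, L[8]='b', prepend. Next row=LF[8]=3
  step 4: row=3, L[3]='b', prepend. Next row=LF[3]=1
  step 5: row=1, L[1]='c', prepend. Next row=LF[1]=4
  step 6: row=4, L[4]='e', prepend. Next row=LF[4]=7
  step 7: row=7, L[7]='c', prepend. Next row=LF[7]=6
  step 8: row=6, L[6]='b', prepend. Next row=LF[6]=2
  step 9: row=2, L[2]='c', prepend. Next row=LF[2]=5
Reversed output: cbcecbbf$

Answer: cbcecbbf$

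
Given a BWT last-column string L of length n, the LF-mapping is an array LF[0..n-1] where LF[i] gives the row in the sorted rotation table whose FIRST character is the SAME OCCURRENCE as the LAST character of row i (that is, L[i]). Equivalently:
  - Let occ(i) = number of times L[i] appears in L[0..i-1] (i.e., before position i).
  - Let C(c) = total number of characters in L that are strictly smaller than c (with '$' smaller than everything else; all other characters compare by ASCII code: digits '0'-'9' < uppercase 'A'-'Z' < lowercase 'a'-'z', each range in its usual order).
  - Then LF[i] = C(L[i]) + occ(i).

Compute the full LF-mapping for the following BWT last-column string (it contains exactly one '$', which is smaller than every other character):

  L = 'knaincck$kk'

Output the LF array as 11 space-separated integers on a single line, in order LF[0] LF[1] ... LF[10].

Answer: 5 9 1 4 10 2 3 6 0 7 8

Derivation:
Char counts: '$':1, 'a':1, 'c':2, 'i':1, 'k':4, 'n':2
C (first-col start): C('$')=0, C('a')=1, C('c')=2, C('i')=4, C('k')=5, C('n')=9
L[0]='k': occ=0, LF[0]=C('k')+0=5+0=5
L[1]='n': occ=0, LF[1]=C('n')+0=9+0=9
L[2]='a': occ=0, LF[2]=C('a')+0=1+0=1
L[3]='i': occ=0, LF[3]=C('i')+0=4+0=4
L[4]='n': occ=1, LF[4]=C('n')+1=9+1=10
L[5]='c': occ=0, LF[5]=C('c')+0=2+0=2
L[6]='c': occ=1, LF[6]=C('c')+1=2+1=3
L[7]='k': occ=1, LF[7]=C('k')+1=5+1=6
L[8]='$': occ=0, LF[8]=C('$')+0=0+0=0
L[9]='k': occ=2, LF[9]=C('k')+2=5+2=7
L[10]='k': occ=3, LF[10]=C('k')+3=5+3=8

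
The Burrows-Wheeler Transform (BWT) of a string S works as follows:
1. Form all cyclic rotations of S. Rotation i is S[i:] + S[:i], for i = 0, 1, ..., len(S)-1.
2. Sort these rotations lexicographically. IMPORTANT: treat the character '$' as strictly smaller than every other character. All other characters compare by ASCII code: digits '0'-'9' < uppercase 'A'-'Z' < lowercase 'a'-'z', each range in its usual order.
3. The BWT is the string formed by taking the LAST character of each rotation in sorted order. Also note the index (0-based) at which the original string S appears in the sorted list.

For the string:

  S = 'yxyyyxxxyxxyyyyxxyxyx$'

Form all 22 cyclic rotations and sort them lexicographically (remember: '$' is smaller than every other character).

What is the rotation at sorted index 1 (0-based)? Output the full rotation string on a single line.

Answer: x$yxyyyxxxyxxyyyyxxyxy

Derivation:
All 22 rotations (rotation i = S[i:]+S[:i]):
  rot[0] = yxyyyxxxyxxyyyyxxyxyx$
  rot[1] = xyyyxxxyxxyyyyxxyxyx$y
  rot[2] = yyyxxxyxxyyyyxxyxyx$yx
  rot[3] = yyxxxyxxyyyyxxyxyx$yxy
  rot[4] = yxxxyxxyyyyxxyxyx$yxyy
  rot[5] = xxxyxxyyyyxxyxyx$yxyyy
  rot[6] = xxyxxyyyyxxyxyx$yxyyyx
  rot[7] = xyxxyyyyxxyxyx$yxyyyxx
  rot[8] = yxxyyyyxxyxyx$yxyyyxxx
  rot[9] = xxyyyyxxyxyx$yxyyyxxxy
  rot[10] = xyyyyxxyxyx$yxyyyxxxyx
  rot[11] = yyyyxxyxyx$yxyyyxxxyxx
  rot[12] = yyyxxyxyx$yxyyyxxxyxxy
  rot[13] = yyxxyxyx$yxyyyxxxyxxyy
  rot[14] = yxxyxyx$yxyyyxxxyxxyyy
  rot[15] = xxyxyx$yxyyyxxxyxxyyyy
  rot[16] = xyxyx$yxyyyxxxyxxyyyyx
  rot[17] = yxyx$yxyyyxxxyxxyyyyxx
  rot[18] = xyx$yxyyyxxxyxxyyyyxxy
  rot[19] = yx$yxyyyxxxyxxyyyyxxyx
  rot[20] = x$yxyyyxxxyxxyyyyxxyxy
  rot[21] = $yxyyyxxxyxxyyyyxxyxyx
Sorted (with $ < everything):
  sorted[0] = $yxyyyxxxyxxyyyyxxyxyx
  sorted[1] = x$yxyyyxxxyxxyyyyxxyxy
  sorted[2] = xxxyxxyyyyxxyxyx$yxyyy
  sorted[3] = xxyxxyyyyxxyxyx$yxyyyx
  sorted[4] = xxyxyx$yxyyyxxxyxxyyyy
  sorted[5] = xxyyyyxxyxyx$yxyyyxxxy
  sorted[6] = xyx$yxyyyxxxyxxyyyyxxy
  sorted[7] = xyxxyyyyxxyxyx$yxyyyxx
  sorted[8] = xyxyx$yxyyyxxxyxxyyyyx
  sorted[9] = xyyyxxxyxxyyyyxxyxyx$y
  sorted[10] = xyyyyxxyxyx$yxyyyxxxyx
  sorted[11] = yx$yxyyyxxxyxxyyyyxxyx
  sorted[12] = yxxxyxxyyyyxxyxyx$yxyy
  sorted[13] = yxxyxyx$yxyyyxxxyxxyyy
  sorted[14] = yxxyyyyxxyxyx$yxyyyxxx
  sorted[15] = yxyx$yxyyyxxxyxxyyyyxx
  sorted[16] = yxyyyxxxyxxyyyyxxyxyx$
  sorted[17] = yyxxxyxxyyyyxxyxyx$yxy
  sorted[18] = yyxxyxyx$yxyyyxxxyxxyy
  sorted[19] = yyyxxxyxxyyyyxxyxyx$yx
  sorted[20] = yyyxxyxyx$yxyyyxxxyxxy
  sorted[21] = yyyyxxyxyx$yxyyyxxxyxx
sorted[1] = x$yxyyyxxxyxxyyyyxxyxy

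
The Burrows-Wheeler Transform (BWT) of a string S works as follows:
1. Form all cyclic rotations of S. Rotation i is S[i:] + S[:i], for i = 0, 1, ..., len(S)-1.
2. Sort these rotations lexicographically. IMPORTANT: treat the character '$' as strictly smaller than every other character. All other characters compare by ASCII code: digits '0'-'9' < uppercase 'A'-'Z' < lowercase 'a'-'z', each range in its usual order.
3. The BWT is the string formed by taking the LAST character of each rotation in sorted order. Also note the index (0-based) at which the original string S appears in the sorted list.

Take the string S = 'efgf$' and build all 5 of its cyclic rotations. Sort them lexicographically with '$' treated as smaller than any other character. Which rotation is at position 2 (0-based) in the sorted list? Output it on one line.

All 5 rotations (rotation i = S[i:]+S[:i]):
  rot[0] = efgf$
  rot[1] = fgf$e
  rot[2] = gf$ef
  rot[3] = f$efg
  rot[4] = $efgf
Sorted (with $ < everything):
  sorted[0] = $efgf
  sorted[1] = efgf$
  sorted[2] = f$efg
  sorted[3] = fgf$e
  sorted[4] = gf$ef
sorted[2] = f$efg

Answer: f$efg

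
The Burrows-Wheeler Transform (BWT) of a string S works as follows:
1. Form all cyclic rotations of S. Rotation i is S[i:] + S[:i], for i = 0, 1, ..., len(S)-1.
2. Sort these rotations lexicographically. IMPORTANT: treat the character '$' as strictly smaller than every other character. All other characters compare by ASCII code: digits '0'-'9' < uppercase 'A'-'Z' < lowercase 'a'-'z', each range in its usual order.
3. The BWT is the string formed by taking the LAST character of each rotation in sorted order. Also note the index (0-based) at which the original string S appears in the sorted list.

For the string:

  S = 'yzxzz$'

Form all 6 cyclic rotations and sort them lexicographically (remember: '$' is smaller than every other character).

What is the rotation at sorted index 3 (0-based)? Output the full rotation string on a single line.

Answer: z$yzxz

Derivation:
All 6 rotations (rotation i = S[i:]+S[:i]):
  rot[0] = yzxzz$
  rot[1] = zxzz$y
  rot[2] = xzz$yz
  rot[3] = zz$yzx
  rot[4] = z$yzxz
  rot[5] = $yzxzz
Sorted (with $ < everything):
  sorted[0] = $yzxzz
  sorted[1] = xzz$yz
  sorted[2] = yzxzz$
  sorted[3] = z$yzxz
  sorted[4] = zxzz$y
  sorted[5] = zz$yzx
sorted[3] = z$yzxz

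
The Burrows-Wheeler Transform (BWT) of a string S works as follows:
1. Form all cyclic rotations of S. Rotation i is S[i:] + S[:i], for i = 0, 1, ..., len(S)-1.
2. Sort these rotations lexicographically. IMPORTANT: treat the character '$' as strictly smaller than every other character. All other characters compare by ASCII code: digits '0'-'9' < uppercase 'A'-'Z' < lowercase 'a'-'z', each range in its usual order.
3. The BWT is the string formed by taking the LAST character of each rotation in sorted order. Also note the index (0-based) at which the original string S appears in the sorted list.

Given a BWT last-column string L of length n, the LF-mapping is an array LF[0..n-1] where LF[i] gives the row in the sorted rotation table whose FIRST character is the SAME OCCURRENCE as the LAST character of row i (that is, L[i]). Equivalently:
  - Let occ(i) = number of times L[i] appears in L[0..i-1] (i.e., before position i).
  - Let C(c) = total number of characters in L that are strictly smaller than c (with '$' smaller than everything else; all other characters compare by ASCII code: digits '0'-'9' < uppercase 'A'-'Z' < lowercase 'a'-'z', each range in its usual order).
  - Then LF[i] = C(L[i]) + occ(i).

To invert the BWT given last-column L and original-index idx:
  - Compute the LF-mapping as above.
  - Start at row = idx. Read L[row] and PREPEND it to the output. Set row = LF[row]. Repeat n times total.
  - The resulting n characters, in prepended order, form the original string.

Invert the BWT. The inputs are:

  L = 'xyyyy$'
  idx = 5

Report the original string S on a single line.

Answer: yyyyx$

Derivation:
LF mapping: 1 2 3 4 5 0
Walk LF starting at row 5, prepending L[row]:
  step 1: row=5, L[5]='$', prepend. Next row=LF[5]=0
  step 2: row=0, L[0]='x', prepend. Next row=LF[0]=1
  step 3: row=1, L[1]='y', prepend. Next row=LF[1]=2
  step 4: row=2, L[2]='y', prepend. Next row=LF[2]=3
  step 5: row=3, L[3]='y', prepend. Next row=LF[3]=4
  step 6: row=4, L[4]='y', prepend. Next row=LF[4]=5
Reversed output: yyyyx$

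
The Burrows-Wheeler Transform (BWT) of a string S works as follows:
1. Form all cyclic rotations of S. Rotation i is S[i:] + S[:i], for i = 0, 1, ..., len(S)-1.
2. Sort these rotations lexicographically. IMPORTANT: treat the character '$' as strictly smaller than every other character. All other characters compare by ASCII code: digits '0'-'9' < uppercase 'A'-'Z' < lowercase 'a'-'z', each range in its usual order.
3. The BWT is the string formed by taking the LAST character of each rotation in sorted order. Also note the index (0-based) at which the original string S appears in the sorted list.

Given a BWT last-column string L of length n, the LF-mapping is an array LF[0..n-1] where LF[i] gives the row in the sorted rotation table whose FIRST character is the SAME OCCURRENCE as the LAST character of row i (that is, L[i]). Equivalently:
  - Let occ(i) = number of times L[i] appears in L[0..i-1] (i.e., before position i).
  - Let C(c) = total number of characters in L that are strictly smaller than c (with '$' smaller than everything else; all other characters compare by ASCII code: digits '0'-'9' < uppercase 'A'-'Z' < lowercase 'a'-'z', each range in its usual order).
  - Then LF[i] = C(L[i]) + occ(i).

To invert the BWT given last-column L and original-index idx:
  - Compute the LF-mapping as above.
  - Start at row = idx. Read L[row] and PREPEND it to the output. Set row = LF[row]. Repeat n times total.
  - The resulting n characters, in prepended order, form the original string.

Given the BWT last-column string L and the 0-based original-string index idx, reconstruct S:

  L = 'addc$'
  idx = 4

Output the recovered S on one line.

LF mapping: 1 3 4 2 0
Walk LF starting at row 4, prepending L[row]:
  step 1: row=4, L[4]='$', prepend. Next row=LF[4]=0
  step 2: row=0, L[0]='a', prepend. Next row=LF[0]=1
  step 3: row=1, L[1]='d', prepend. Next row=LF[1]=3
  step 4: row=3, L[3]='c', prepend. Next row=LF[3]=2
  step 5: row=2, L[2]='d', prepend. Next row=LF[2]=4
Reversed output: dcda$

Answer: dcda$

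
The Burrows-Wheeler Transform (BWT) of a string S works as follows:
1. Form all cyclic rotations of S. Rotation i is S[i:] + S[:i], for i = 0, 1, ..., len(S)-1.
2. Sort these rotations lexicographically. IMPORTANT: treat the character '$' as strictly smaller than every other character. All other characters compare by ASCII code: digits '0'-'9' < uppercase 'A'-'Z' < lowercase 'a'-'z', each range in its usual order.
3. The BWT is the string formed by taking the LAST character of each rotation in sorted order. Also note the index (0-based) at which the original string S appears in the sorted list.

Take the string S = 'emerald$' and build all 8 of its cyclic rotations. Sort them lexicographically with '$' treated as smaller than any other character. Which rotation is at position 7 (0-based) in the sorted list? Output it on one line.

Answer: rald$eme

Derivation:
All 8 rotations (rotation i = S[i:]+S[:i]):
  rot[0] = emerald$
  rot[1] = merald$e
  rot[2] = erald$em
  rot[3] = rald$eme
  rot[4] = ald$emer
  rot[5] = ld$emera
  rot[6] = d$emeral
  rot[7] = $emerald
Sorted (with $ < everything):
  sorted[0] = $emerald
  sorted[1] = ald$emer
  sorted[2] = d$emeral
  sorted[3] = emerald$
  sorted[4] = erald$em
  sorted[5] = ld$emera
  sorted[6] = merald$e
  sorted[7] = rald$eme
sorted[7] = rald$eme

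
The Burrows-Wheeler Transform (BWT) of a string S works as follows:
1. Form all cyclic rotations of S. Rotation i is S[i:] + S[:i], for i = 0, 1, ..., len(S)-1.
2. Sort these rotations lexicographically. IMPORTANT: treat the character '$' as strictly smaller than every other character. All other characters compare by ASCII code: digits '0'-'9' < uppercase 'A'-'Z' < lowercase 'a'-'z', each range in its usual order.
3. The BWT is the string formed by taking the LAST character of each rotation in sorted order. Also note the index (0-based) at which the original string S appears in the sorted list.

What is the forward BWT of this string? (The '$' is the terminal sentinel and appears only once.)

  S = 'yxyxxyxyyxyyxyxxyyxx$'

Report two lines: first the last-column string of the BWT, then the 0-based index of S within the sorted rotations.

All 21 rotations (rotation i = S[i:]+S[:i]):
  rot[0] = yxyxxyxyyxyyxyxxyyxx$
  rot[1] = xyxxyxyyxyyxyxxyyxx$y
  rot[2] = yxxyxyyxyyxyxxyyxx$yx
  rot[3] = xxyxyyxyyxyxxyyxx$yxy
  rot[4] = xyxyyxyyxyxxyyxx$yxyx
  rot[5] = yxyyxyyxyxxyyxx$yxyxx
  rot[6] = xyyxyyxyxxyyxx$yxyxxy
  rot[7] = yyxyyxyxxyyxx$yxyxxyx
  rot[8] = yxyyxyxxyyxx$yxyxxyxy
  rot[9] = xyyxyxxyyxx$yxyxxyxyy
  rot[10] = yyxyxxyyxx$yxyxxyxyyx
  rot[11] = yxyxxyyxx$yxyxxyxyyxy
  rot[12] = xyxxyyxx$yxyxxyxyyxyy
  rot[13] = yxxyyxx$yxyxxyxyyxyyx
  rot[14] = xxyyxx$yxyxxyxyyxyyxy
  rot[15] = xyyxx$yxyxxyxyyxyyxyx
  rot[16] = yyxx$yxyxxyxyyxyyxyxx
  rot[17] = yxx$yxyxxyxyyxyyxyxxy
  rot[18] = xx$yxyxxyxyyxyyxyxxyy
  rot[19] = x$yxyxxyxyyxyyxyxxyyx
  rot[20] = $yxyxxyxyyxyyxyxxyyxx
Sorted (with $ < everything):
  sorted[0] = $yxyxxyxyyxyyxyxxyyxx  (last char: 'x')
  sorted[1] = x$yxyxxyxyyxyyxyxxyyx  (last char: 'x')
  sorted[2] = xx$yxyxxyxyyxyyxyxxyy  (last char: 'y')
  sorted[3] = xxyxyyxyyxyxxyyxx$yxy  (last char: 'y')
  sorted[4] = xxyyxx$yxyxxyxyyxyyxy  (last char: 'y')
  sorted[5] = xyxxyxyyxyyxyxxyyxx$y  (last char: 'y')
  sorted[6] = xyxxyyxx$yxyxxyxyyxyy  (last char: 'y')
  sorted[7] = xyxyyxyyxyxxyyxx$yxyx  (last char: 'x')
  sorted[8] = xyyxx$yxyxxyxyyxyyxyx  (last char: 'x')
  sorted[9] = xyyxyxxyyxx$yxyxxyxyy  (last char: 'y')
  sorted[10] = xyyxyyxyxxyyxx$yxyxxy  (last char: 'y')
  sorted[11] = yxx$yxyxxyxyyxyyxyxxy  (last char: 'y')
  sorted[12] = yxxyxyyxyyxyxxyyxx$yx  (last char: 'x')
  sorted[13] = yxxyyxx$yxyxxyxyyxyyx  (last char: 'x')
  sorted[14] = yxyxxyxyyxyyxyxxyyxx$  (last char: '$')
  sorted[15] = yxyxxyyxx$yxyxxyxyyxy  (last char: 'y')
  sorted[16] = yxyyxyxxyyxx$yxyxxyxy  (last char: 'y')
  sorted[17] = yxyyxyyxyxxyyxx$yxyxx  (last char: 'x')
  sorted[18] = yyxx$yxyxxyxyyxyyxyxx  (last char: 'x')
  sorted[19] = yyxyxxyyxx$yxyxxyxyyx  (last char: 'x')
  sorted[20] = yyxyyxyxxyyxx$yxyxxyx  (last char: 'x')
Last column: xxyyyyyxxyyyxx$yyxxxx
Original string S is at sorted index 14

Answer: xxyyyyyxxyyyxx$yyxxxx
14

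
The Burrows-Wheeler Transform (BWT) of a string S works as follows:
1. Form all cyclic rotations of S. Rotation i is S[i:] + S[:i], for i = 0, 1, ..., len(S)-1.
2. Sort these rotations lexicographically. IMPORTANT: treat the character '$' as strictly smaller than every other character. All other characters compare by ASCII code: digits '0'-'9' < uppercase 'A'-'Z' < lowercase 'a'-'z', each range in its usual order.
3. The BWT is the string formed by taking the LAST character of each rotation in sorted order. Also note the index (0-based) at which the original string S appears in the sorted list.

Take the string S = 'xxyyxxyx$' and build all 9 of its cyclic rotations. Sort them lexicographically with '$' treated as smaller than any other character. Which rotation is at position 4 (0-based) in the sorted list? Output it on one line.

Answer: xyx$xxyyx

Derivation:
All 9 rotations (rotation i = S[i:]+S[:i]):
  rot[0] = xxyyxxyx$
  rot[1] = xyyxxyx$x
  rot[2] = yyxxyx$xx
  rot[3] = yxxyx$xxy
  rot[4] = xxyx$xxyy
  rot[5] = xyx$xxyyx
  rot[6] = yx$xxyyxx
  rot[7] = x$xxyyxxy
  rot[8] = $xxyyxxyx
Sorted (with $ < everything):
  sorted[0] = $xxyyxxyx
  sorted[1] = x$xxyyxxy
  sorted[2] = xxyx$xxyy
  sorted[3] = xxyyxxyx$
  sorted[4] = xyx$xxyyx
  sorted[5] = xyyxxyx$x
  sorted[6] = yx$xxyyxx
  sorted[7] = yxxyx$xxy
  sorted[8] = yyxxyx$xx
sorted[4] = xyx$xxyyx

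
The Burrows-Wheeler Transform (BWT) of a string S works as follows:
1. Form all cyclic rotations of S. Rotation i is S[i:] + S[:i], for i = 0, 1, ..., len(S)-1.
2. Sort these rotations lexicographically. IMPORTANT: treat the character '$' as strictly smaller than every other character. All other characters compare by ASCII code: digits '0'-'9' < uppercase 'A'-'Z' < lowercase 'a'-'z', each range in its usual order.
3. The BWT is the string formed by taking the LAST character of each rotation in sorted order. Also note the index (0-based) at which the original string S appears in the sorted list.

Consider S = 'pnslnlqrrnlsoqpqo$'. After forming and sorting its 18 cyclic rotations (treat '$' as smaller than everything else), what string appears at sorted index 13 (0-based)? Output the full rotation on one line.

All 18 rotations (rotation i = S[i:]+S[:i]):
  rot[0] = pnslnlqrrnlsoqpqo$
  rot[1] = nslnlqrrnlsoqpqo$p
  rot[2] = slnlqrrnlsoqpqo$pn
  rot[3] = lnlqrrnlsoqpqo$pns
  rot[4] = nlqrrnlsoqpqo$pnsl
  rot[5] = lqrrnlsoqpqo$pnsln
  rot[6] = qrrnlsoqpqo$pnslnl
  rot[7] = rrnlsoqpqo$pnslnlq
  rot[8] = rnlsoqpqo$pnslnlqr
  rot[9] = nlsoqpqo$pnslnlqrr
  rot[10] = lsoqpqo$pnslnlqrrn
  rot[11] = soqpqo$pnslnlqrrnl
  rot[12] = oqpqo$pnslnlqrrnls
  rot[13] = qpqo$pnslnlqrrnlso
  rot[14] = pqo$pnslnlqrrnlsoq
  rot[15] = qo$pnslnlqrrnlsoqp
  rot[16] = o$pnslnlqrrnlsoqpq
  rot[17] = $pnslnlqrrnlsoqpqo
Sorted (with $ < everything):
  sorted[0] = $pnslnlqrrnlsoqpqo
  sorted[1] = lnlqrrnlsoqpqo$pns
  sorted[2] = lqrrnlsoqpqo$pnsln
  sorted[3] = lsoqpqo$pnslnlqrrn
  sorted[4] = nlqrrnlsoqpqo$pnsl
  sorted[5] = nlsoqpqo$pnslnlqrr
  sorted[6] = nslnlqrrnlsoqpqo$p
  sorted[7] = o$pnslnlqrrnlsoqpq
  sorted[8] = oqpqo$pnslnlqrrnls
  sorted[9] = pnslnlqrrnlsoqpqo$
  sorted[10] = pqo$pnslnlqrrnlsoq
  sorted[11] = qo$pnslnlqrrnlsoqp
  sorted[12] = qpqo$pnslnlqrrnlso
  sorted[13] = qrrnlsoqpqo$pnslnl
  sorted[14] = rnlsoqpqo$pnslnlqr
  sorted[15] = rrnlsoqpqo$pnslnlq
  sorted[16] = slnlqrrnlsoqpqo$pn
  sorted[17] = soqpqo$pnslnlqrrnl
sorted[13] = qrrnlsoqpqo$pnslnl

Answer: qrrnlsoqpqo$pnslnl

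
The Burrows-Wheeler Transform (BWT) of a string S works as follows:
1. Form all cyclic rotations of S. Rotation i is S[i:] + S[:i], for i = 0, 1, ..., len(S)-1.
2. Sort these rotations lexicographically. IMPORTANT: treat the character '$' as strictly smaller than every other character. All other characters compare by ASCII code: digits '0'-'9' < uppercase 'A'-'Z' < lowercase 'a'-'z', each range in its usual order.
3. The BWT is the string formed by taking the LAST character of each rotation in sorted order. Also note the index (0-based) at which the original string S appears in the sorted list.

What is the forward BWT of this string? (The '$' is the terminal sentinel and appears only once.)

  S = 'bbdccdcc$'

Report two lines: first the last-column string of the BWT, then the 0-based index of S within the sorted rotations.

Answer: c$bcddccb
1

Derivation:
All 9 rotations (rotation i = S[i:]+S[:i]):
  rot[0] = bbdccdcc$
  rot[1] = bdccdcc$b
  rot[2] = dccdcc$bb
  rot[3] = ccdcc$bbd
  rot[4] = cdcc$bbdc
  rot[5] = dcc$bbdcc
  rot[6] = cc$bbdccd
  rot[7] = c$bbdccdc
  rot[8] = $bbdccdcc
Sorted (with $ < everything):
  sorted[0] = $bbdccdcc  (last char: 'c')
  sorted[1] = bbdccdcc$  (last char: '$')
  sorted[2] = bdccdcc$b  (last char: 'b')
  sorted[3] = c$bbdccdc  (last char: 'c')
  sorted[4] = cc$bbdccd  (last char: 'd')
  sorted[5] = ccdcc$bbd  (last char: 'd')
  sorted[6] = cdcc$bbdc  (last char: 'c')
  sorted[7] = dcc$bbdcc  (last char: 'c')
  sorted[8] = dccdcc$bb  (last char: 'b')
Last column: c$bcddccb
Original string S is at sorted index 1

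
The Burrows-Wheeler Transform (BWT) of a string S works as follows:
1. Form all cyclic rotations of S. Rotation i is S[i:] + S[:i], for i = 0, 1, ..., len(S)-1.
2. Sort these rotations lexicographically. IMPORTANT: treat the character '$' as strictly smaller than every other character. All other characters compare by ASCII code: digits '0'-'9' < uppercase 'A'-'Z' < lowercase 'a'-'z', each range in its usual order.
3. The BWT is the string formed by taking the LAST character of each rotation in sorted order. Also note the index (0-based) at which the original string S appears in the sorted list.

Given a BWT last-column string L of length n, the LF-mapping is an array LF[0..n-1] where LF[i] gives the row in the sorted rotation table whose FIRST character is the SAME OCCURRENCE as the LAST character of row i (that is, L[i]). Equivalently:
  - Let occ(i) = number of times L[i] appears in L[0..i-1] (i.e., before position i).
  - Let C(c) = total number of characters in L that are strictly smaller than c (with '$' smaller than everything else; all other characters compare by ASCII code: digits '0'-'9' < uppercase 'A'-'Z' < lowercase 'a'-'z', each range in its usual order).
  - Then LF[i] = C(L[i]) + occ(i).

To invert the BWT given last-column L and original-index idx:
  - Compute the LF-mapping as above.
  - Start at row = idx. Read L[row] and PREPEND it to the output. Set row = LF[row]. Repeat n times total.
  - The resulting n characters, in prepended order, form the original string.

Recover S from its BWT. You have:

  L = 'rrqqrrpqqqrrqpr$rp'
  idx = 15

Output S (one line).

LF mapping: 10 11 4 5 12 13 1 6 7 8 14 15 9 2 16 0 17 3
Walk LF starting at row 15, prepending L[row]:
  step 1: row=15, L[15]='$', prepend. Next row=LF[15]=0
  step 2: row=0, L[0]='r', prepend. Next row=LF[0]=10
  step 3: row=10, L[10]='r', prepend. Next row=LF[10]=14
  step 4: row=14, L[14]='r', prepend. Next row=LF[14]=16
  step 5: row=16, L[16]='r', prepend. Next row=LF[16]=17
  step 6: row=17, L[17]='p', prepend. Next row=LF[17]=3
  step 7: row=3, L[3]='q', prepend. Next row=LF[3]=5
  step 8: row=5, L[5]='r', prepend. Next row=LF[5]=13
  step 9: row=13, L[13]='p', prepend. Next row=LF[13]=2
  step 10: row=2, L[2]='q', prepend. Next row=LF[2]=4
  step 11: row=4, L[4]='r', prepend. Next row=LF[4]=12
  step 12: row=12, L[12]='q', prepend. Next row=LF[12]=9
  step 13: row=9, L[9]='q', prepend. Next row=LF[9]=8
  step 14: row=8, L[8]='q', prepend. Next row=LF[8]=7
  step 15: row=7, L[7]='q', prepend. Next row=LF[7]=6
  step 16: row=6, L[6]='p', prepend. Next row=LF[6]=1
  step 17: row=1, L[1]='r', prepend. Next row=LF[1]=11
  step 18: row=11, L[11]='r', prepend. Next row=LF[11]=15
Reversed output: rrpqqqqrqprqprrrr$

Answer: rrpqqqqrqprqprrrr$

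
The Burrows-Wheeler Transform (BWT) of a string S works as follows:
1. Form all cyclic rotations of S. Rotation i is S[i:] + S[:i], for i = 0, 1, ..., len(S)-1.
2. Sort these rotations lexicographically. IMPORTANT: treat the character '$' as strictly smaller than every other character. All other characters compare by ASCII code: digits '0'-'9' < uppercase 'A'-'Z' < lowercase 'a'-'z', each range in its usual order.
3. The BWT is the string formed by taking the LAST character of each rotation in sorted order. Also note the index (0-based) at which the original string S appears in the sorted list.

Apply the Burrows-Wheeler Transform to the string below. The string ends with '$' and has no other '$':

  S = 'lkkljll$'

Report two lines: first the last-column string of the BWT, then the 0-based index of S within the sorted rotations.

Answer: lllklk$j
6

Derivation:
All 8 rotations (rotation i = S[i:]+S[:i]):
  rot[0] = lkkljll$
  rot[1] = kkljll$l
  rot[2] = kljll$lk
  rot[3] = ljll$lkk
  rot[4] = jll$lkkl
  rot[5] = ll$lkklj
  rot[6] = l$lkkljl
  rot[7] = $lkkljll
Sorted (with $ < everything):
  sorted[0] = $lkkljll  (last char: 'l')
  sorted[1] = jll$lkkl  (last char: 'l')
  sorted[2] = kkljll$l  (last char: 'l')
  sorted[3] = kljll$lk  (last char: 'k')
  sorted[4] = l$lkkljl  (last char: 'l')
  sorted[5] = ljll$lkk  (last char: 'k')
  sorted[6] = lkkljll$  (last char: '$')
  sorted[7] = ll$lkklj  (last char: 'j')
Last column: lllklk$j
Original string S is at sorted index 6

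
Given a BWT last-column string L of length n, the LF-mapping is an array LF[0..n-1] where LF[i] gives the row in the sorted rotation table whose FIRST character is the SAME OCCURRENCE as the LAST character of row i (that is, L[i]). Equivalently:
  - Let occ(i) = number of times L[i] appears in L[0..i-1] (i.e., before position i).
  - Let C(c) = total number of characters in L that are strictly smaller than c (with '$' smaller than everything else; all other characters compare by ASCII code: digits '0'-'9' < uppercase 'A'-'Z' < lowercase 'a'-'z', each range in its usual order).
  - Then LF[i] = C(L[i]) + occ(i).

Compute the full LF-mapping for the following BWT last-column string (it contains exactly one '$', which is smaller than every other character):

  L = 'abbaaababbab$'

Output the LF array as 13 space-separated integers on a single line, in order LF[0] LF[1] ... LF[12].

Char counts: '$':1, 'a':6, 'b':6
C (first-col start): C('$')=0, C('a')=1, C('b')=7
L[0]='a': occ=0, LF[0]=C('a')+0=1+0=1
L[1]='b': occ=0, LF[1]=C('b')+0=7+0=7
L[2]='b': occ=1, LF[2]=C('b')+1=7+1=8
L[3]='a': occ=1, LF[3]=C('a')+1=1+1=2
L[4]='a': occ=2, LF[4]=C('a')+2=1+2=3
L[5]='a': occ=3, LF[5]=C('a')+3=1+3=4
L[6]='b': occ=2, LF[6]=C('b')+2=7+2=9
L[7]='a': occ=4, LF[7]=C('a')+4=1+4=5
L[8]='b': occ=3, LF[8]=C('b')+3=7+3=10
L[9]='b': occ=4, LF[9]=C('b')+4=7+4=11
L[10]='a': occ=5, LF[10]=C('a')+5=1+5=6
L[11]='b': occ=5, LF[11]=C('b')+5=7+5=12
L[12]='$': occ=0, LF[12]=C('$')+0=0+0=0

Answer: 1 7 8 2 3 4 9 5 10 11 6 12 0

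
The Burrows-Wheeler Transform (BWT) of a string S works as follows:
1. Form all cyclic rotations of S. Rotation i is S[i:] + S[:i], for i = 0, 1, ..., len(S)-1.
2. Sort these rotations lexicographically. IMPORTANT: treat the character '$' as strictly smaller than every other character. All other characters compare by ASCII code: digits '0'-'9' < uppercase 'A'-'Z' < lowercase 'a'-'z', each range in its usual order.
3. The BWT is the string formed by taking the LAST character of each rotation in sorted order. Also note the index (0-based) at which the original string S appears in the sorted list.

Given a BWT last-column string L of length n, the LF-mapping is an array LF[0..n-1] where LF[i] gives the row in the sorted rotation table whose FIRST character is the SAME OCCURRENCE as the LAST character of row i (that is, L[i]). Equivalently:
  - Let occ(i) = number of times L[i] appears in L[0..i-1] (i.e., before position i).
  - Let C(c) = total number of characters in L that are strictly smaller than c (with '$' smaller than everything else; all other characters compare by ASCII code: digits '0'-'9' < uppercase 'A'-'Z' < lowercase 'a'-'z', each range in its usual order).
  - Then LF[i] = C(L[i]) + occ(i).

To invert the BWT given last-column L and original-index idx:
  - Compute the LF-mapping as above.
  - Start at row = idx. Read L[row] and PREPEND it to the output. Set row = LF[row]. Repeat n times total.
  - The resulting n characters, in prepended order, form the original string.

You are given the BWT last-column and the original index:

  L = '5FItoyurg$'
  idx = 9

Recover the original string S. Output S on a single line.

LF mapping: 1 2 3 7 5 9 8 6 4 0
Walk LF starting at row 9, prepending L[row]:
  step 1: row=9, L[9]='$', prepend. Next row=LF[9]=0
  step 2: row=0, L[0]='5', prepend. Next row=LF[0]=1
  step 3: row=1, L[1]='F', prepend. Next row=LF[1]=2
  step 4: row=2, L[2]='I', prepend. Next row=LF[2]=3
  step 5: row=3, L[3]='t', prepend. Next row=LF[3]=7
  step 6: row=7, L[7]='r', prepend. Next row=LF[7]=6
  step 7: row=6, L[6]='u', prepend. Next row=LF[6]=8
  step 8: row=8, L[8]='g', prepend. Next row=LF[8]=4
  step 9: row=4, L[4]='o', prepend. Next row=LF[4]=5
  step 10: row=5, L[5]='y', prepend. Next row=LF[5]=9
Reversed output: yogurtIF5$

Answer: yogurtIF5$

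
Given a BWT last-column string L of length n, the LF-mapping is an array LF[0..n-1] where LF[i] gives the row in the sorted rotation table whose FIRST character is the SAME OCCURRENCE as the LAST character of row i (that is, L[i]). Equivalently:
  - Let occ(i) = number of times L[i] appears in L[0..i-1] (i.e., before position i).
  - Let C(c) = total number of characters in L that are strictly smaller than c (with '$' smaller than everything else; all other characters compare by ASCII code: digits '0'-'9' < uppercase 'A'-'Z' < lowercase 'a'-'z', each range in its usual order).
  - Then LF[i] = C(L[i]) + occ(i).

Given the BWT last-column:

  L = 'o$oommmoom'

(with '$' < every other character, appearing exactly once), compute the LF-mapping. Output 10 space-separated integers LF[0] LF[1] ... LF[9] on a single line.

Char counts: '$':1, 'm':4, 'o':5
C (first-col start): C('$')=0, C('m')=1, C('o')=5
L[0]='o': occ=0, LF[0]=C('o')+0=5+0=5
L[1]='$': occ=0, LF[1]=C('$')+0=0+0=0
L[2]='o': occ=1, LF[2]=C('o')+1=5+1=6
L[3]='o': occ=2, LF[3]=C('o')+2=5+2=7
L[4]='m': occ=0, LF[4]=C('m')+0=1+0=1
L[5]='m': occ=1, LF[5]=C('m')+1=1+1=2
L[6]='m': occ=2, LF[6]=C('m')+2=1+2=3
L[7]='o': occ=3, LF[7]=C('o')+3=5+3=8
L[8]='o': occ=4, LF[8]=C('o')+4=5+4=9
L[9]='m': occ=3, LF[9]=C('m')+3=1+3=4

Answer: 5 0 6 7 1 2 3 8 9 4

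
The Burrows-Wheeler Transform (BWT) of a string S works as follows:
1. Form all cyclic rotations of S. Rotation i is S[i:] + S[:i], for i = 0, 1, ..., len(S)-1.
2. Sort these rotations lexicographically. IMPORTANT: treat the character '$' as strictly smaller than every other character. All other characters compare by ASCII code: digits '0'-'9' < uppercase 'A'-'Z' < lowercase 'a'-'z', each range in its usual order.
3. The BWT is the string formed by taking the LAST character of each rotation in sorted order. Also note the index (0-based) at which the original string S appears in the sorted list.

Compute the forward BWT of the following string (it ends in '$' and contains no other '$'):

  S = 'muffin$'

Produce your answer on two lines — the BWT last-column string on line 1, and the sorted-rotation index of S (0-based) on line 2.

All 7 rotations (rotation i = S[i:]+S[:i]):
  rot[0] = muffin$
  rot[1] = uffin$m
  rot[2] = ffin$mu
  rot[3] = fin$muf
  rot[4] = in$muff
  rot[5] = n$muffi
  rot[6] = $muffin
Sorted (with $ < everything):
  sorted[0] = $muffin  (last char: 'n')
  sorted[1] = ffin$mu  (last char: 'u')
  sorted[2] = fin$muf  (last char: 'f')
  sorted[3] = in$muff  (last char: 'f')
  sorted[4] = muffin$  (last char: '$')
  sorted[5] = n$muffi  (last char: 'i')
  sorted[6] = uffin$m  (last char: 'm')
Last column: nuff$im
Original string S is at sorted index 4

Answer: nuff$im
4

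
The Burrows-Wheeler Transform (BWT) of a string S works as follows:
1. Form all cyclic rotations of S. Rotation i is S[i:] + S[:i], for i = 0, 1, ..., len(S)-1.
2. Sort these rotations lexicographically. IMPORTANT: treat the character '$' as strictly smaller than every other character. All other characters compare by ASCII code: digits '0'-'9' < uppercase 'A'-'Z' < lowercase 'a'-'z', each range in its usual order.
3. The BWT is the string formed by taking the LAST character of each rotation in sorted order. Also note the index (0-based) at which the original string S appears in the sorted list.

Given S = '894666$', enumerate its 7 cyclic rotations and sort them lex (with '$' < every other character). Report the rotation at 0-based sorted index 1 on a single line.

Answer: 4666$89

Derivation:
All 7 rotations (rotation i = S[i:]+S[:i]):
  rot[0] = 894666$
  rot[1] = 94666$8
  rot[2] = 4666$89
  rot[3] = 666$894
  rot[4] = 66$8946
  rot[5] = 6$89466
  rot[6] = $894666
Sorted (with $ < everything):
  sorted[0] = $894666
  sorted[1] = 4666$89
  sorted[2] = 6$89466
  sorted[3] = 66$8946
  sorted[4] = 666$894
  sorted[5] = 894666$
  sorted[6] = 94666$8
sorted[1] = 4666$89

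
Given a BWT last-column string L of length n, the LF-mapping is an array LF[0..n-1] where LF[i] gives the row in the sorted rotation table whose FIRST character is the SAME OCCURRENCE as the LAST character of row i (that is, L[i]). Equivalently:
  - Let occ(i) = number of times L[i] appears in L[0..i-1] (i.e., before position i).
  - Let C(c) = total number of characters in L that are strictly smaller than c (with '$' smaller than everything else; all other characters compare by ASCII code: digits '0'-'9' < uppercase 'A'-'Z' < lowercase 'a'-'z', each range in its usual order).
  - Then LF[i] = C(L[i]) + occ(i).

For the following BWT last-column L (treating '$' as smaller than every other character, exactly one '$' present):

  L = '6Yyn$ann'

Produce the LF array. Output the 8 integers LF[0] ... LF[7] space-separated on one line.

Char counts: '$':1, '6':1, 'Y':1, 'a':1, 'n':3, 'y':1
C (first-col start): C('$')=0, C('6')=1, C('Y')=2, C('a')=3, C('n')=4, C('y')=7
L[0]='6': occ=0, LF[0]=C('6')+0=1+0=1
L[1]='Y': occ=0, LF[1]=C('Y')+0=2+0=2
L[2]='y': occ=0, LF[2]=C('y')+0=7+0=7
L[3]='n': occ=0, LF[3]=C('n')+0=4+0=4
L[4]='$': occ=0, LF[4]=C('$')+0=0+0=0
L[5]='a': occ=0, LF[5]=C('a')+0=3+0=3
L[6]='n': occ=1, LF[6]=C('n')+1=4+1=5
L[7]='n': occ=2, LF[7]=C('n')+2=4+2=6

Answer: 1 2 7 4 0 3 5 6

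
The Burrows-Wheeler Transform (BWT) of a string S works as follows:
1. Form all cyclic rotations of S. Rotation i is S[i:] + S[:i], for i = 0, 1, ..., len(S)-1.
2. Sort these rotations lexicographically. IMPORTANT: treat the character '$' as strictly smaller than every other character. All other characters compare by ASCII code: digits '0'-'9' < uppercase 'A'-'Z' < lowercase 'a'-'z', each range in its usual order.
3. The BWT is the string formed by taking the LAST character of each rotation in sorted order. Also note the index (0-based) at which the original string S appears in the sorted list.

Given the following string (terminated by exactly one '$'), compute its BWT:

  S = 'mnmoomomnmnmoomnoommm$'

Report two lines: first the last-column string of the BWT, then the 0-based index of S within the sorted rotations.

Answer: mmmoon$oonnmmmmomoonmm
6

Derivation:
All 22 rotations (rotation i = S[i:]+S[:i]):
  rot[0] = mnmoomomnmnmoomnoommm$
  rot[1] = nmoomomnmnmoomnoommm$m
  rot[2] = moomomnmnmoomnoommm$mn
  rot[3] = oomomnmnmoomnoommm$mnm
  rot[4] = omomnmnmoomnoommm$mnmo
  rot[5] = momnmnmoomnoommm$mnmoo
  rot[6] = omnmnmoomnoommm$mnmoom
  rot[7] = mnmnmoomnoommm$mnmoomo
  rot[8] = nmnmoomnoommm$mnmoomom
  rot[9] = mnmoomnoommm$mnmoomomn
  rot[10] = nmoomnoommm$mnmoomomnm
  rot[11] = moomnoommm$mnmoomomnmn
  rot[12] = oomnoommm$mnmoomomnmnm
  rot[13] = omnoommm$mnmoomomnmnmo
  rot[14] = mnoommm$mnmoomomnmnmoo
  rot[15] = noommm$mnmoomomnmnmoom
  rot[16] = oommm$mnmoomomnmnmoomn
  rot[17] = ommm$mnmoomomnmnmoomno
  rot[18] = mmm$mnmoomomnmnmoomnoo
  rot[19] = mm$mnmoomomnmnmoomnoom
  rot[20] = m$mnmoomomnmnmoomnoomm
  rot[21] = $mnmoomomnmnmoomnoommm
Sorted (with $ < everything):
  sorted[0] = $mnmoomomnmnmoomnoommm  (last char: 'm')
  sorted[1] = m$mnmoomomnmnmoomnoomm  (last char: 'm')
  sorted[2] = mm$mnmoomomnmnmoomnoom  (last char: 'm')
  sorted[3] = mmm$mnmoomomnmnmoomnoo  (last char: 'o')
  sorted[4] = mnmnmoomnoommm$mnmoomo  (last char: 'o')
  sorted[5] = mnmoomnoommm$mnmoomomn  (last char: 'n')
  sorted[6] = mnmoomomnmnmoomnoommm$  (last char: '$')
  sorted[7] = mnoommm$mnmoomomnmnmoo  (last char: 'o')
  sorted[8] = momnmnmoomnoommm$mnmoo  (last char: 'o')
  sorted[9] = moomnoommm$mnmoomomnmn  (last char: 'n')
  sorted[10] = moomomnmnmoomnoommm$mn  (last char: 'n')
  sorted[11] = nmnmoomnoommm$mnmoomom  (last char: 'm')
  sorted[12] = nmoomnoommm$mnmoomomnm  (last char: 'm')
  sorted[13] = nmoomomnmnmoomnoommm$m  (last char: 'm')
  sorted[14] = noommm$mnmoomomnmnmoom  (last char: 'm')
  sorted[15] = ommm$mnmoomomnmnmoomno  (last char: 'o')
  sorted[16] = omnmnmoomnoommm$mnmoom  (last char: 'm')
  sorted[17] = omnoommm$mnmoomomnmnmo  (last char: 'o')
  sorted[18] = omomnmnmoomnoommm$mnmo  (last char: 'o')
  sorted[19] = oommm$mnmoomomnmnmoomn  (last char: 'n')
  sorted[20] = oomnoommm$mnmoomomnmnm  (last char: 'm')
  sorted[21] = oomomnmnmoomnoommm$mnm  (last char: 'm')
Last column: mmmoon$oonnmmmmomoonmm
Original string S is at sorted index 6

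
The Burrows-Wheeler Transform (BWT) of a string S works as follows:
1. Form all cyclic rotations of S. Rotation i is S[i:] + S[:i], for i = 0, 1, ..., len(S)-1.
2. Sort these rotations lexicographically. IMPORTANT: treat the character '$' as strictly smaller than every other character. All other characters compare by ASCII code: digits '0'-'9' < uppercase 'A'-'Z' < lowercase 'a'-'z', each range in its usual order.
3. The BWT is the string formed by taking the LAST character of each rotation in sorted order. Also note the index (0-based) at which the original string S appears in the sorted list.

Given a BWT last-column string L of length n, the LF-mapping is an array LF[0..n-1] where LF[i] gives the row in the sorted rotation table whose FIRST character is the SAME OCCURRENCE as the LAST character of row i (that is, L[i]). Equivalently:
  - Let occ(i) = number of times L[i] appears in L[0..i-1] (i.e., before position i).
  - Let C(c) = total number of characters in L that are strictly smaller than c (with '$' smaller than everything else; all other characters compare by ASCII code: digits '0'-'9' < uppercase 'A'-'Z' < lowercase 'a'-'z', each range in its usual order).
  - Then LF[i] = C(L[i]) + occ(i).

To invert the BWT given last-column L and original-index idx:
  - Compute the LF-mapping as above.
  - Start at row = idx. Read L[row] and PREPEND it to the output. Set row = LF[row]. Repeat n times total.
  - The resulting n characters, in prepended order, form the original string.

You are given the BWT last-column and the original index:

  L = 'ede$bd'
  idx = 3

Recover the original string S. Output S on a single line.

LF mapping: 4 2 5 0 1 3
Walk LF starting at row 3, prepending L[row]:
  step 1: row=3, L[3]='$', prepend. Next row=LF[3]=0
  step 2: row=0, L[0]='e', prepend. Next row=LF[0]=4
  step 3: row=4, L[4]='b', prepend. Next row=LF[4]=1
  step 4: row=1, L[1]='d', prepend. Next row=LF[1]=2
  step 5: row=2, L[2]='e', prepend. Next row=LF[2]=5
  step 6: row=5, L[5]='d', prepend. Next row=LF[5]=3
Reversed output: dedbe$

Answer: dedbe$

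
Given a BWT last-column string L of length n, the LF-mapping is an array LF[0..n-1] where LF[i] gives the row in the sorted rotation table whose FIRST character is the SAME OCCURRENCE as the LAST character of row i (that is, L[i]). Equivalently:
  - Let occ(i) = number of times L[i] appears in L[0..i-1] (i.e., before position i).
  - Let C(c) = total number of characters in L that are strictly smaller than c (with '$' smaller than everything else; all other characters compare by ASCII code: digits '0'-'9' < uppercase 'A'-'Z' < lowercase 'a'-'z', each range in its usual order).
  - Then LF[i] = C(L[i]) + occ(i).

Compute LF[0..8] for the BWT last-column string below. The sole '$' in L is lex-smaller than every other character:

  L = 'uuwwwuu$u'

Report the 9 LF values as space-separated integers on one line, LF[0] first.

Answer: 1 2 6 7 8 3 4 0 5

Derivation:
Char counts: '$':1, 'u':5, 'w':3
C (first-col start): C('$')=0, C('u')=1, C('w')=6
L[0]='u': occ=0, LF[0]=C('u')+0=1+0=1
L[1]='u': occ=1, LF[1]=C('u')+1=1+1=2
L[2]='w': occ=0, LF[2]=C('w')+0=6+0=6
L[3]='w': occ=1, LF[3]=C('w')+1=6+1=7
L[4]='w': occ=2, LF[4]=C('w')+2=6+2=8
L[5]='u': occ=2, LF[5]=C('u')+2=1+2=3
L[6]='u': occ=3, LF[6]=C('u')+3=1+3=4
L[7]='$': occ=0, LF[7]=C('$')+0=0+0=0
L[8]='u': occ=4, LF[8]=C('u')+4=1+4=5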